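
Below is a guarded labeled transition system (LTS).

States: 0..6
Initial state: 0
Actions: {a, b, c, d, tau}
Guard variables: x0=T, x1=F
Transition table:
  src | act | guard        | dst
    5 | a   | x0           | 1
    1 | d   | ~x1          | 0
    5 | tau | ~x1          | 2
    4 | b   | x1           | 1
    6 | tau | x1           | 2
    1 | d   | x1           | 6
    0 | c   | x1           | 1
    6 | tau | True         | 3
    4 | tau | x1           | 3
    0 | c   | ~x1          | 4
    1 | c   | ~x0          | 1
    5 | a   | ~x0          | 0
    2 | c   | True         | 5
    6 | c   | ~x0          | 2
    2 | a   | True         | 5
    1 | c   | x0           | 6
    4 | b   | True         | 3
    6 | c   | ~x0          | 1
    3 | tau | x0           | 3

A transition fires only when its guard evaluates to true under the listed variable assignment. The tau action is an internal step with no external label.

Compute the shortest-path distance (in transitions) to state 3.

Breadth-first toward 3:
  Layer 0: {0}
  Layer 1: {4}
  Layer 2: {3}
depth(3)=2, e.g. c·b

Answer: 2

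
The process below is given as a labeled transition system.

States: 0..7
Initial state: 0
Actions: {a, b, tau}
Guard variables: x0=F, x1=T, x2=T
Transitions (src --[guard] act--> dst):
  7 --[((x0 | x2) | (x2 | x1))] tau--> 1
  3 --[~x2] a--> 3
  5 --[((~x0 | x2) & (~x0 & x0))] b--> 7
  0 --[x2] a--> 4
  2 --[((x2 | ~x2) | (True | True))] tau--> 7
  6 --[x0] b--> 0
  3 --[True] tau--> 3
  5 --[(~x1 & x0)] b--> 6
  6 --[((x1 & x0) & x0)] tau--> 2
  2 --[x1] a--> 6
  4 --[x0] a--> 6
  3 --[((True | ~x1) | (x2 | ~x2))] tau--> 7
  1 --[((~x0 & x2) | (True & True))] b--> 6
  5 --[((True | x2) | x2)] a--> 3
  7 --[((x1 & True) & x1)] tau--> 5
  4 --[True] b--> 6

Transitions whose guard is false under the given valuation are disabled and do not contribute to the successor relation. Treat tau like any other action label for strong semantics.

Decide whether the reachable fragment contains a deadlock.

Answer: DEADLOCK at state 6

Working:
Reach set: {0,4,6}
  0: a→4  [1 out]
  4: b→6  [1 out]
  6: ∅  [STUCK]
witness 6: a·b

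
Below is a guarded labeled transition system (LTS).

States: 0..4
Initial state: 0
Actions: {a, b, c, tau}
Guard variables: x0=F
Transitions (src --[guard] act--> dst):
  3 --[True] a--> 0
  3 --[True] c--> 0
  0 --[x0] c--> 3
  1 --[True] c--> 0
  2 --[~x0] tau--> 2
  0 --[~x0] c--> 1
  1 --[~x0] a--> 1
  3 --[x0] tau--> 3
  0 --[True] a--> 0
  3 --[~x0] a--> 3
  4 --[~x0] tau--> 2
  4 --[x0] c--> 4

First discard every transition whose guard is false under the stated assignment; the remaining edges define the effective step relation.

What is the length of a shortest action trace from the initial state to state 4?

Answer: UNREACHABLE

Working:
Breadth-first toward 4:
  L0 = {0}
  L1 = {1}
4 never appears.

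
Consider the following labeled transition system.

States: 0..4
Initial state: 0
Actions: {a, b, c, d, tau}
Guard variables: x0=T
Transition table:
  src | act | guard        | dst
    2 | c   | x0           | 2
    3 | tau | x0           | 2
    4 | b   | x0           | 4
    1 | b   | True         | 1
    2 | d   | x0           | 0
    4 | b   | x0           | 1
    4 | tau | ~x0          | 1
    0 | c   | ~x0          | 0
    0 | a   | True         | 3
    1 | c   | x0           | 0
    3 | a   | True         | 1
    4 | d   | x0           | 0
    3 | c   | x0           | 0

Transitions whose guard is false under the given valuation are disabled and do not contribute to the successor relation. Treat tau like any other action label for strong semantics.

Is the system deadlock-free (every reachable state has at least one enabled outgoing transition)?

Reachable = {0,1,2,3}
  0: a→3  [1 out]
  1: b→1  c→0  [2 out]
  2: c→2  d→0  [2 out]
  3: a→1  c→0  tau→2  [3 out]

Answer: DEADLOCK-FREE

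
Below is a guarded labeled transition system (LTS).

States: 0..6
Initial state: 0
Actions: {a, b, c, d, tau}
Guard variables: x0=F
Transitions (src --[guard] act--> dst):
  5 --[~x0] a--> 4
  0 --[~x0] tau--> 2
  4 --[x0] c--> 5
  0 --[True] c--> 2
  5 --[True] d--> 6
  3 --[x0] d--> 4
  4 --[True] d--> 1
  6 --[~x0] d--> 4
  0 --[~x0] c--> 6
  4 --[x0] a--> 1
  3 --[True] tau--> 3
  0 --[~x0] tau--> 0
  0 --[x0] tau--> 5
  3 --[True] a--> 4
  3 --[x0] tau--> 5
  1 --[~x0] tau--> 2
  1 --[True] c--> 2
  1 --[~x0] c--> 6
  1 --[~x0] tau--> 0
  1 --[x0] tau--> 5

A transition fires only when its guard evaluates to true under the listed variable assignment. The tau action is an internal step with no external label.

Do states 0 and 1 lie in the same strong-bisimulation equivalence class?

Bisimulation quotient by refinement:
  π0 = {{0,1,2,3,4,5,6}}
  π1 = {{0,1},{2},{3},{4,6},{5}}
  π2 = {{0,1},{2},{3},{4},{5},{6}}
stable after 3 split(s): 6 block(s)
class of 0: {0,1}; class of 1: {0,1}

Answer: BISIMILAR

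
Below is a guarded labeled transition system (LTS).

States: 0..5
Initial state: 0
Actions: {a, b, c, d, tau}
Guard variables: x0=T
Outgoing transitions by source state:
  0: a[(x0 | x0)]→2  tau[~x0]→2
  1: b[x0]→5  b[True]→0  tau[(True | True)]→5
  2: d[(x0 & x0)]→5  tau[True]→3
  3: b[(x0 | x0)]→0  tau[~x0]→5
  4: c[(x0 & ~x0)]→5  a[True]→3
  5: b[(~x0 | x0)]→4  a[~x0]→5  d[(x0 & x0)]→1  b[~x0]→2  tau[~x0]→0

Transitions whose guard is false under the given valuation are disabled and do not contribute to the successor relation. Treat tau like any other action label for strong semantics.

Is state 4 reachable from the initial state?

Guard filter leaves 10 enabled edge(s).
L0 = {0}
L1 = {2}  total {0,2}
L2 = {3,5}  total {0,2,3,5}
L3 = {1,4}  total {0,1,2,3,4,5}
Reach set: {0,1,2,3,4,5}
Path to 4: a·d·b

Answer: REACHABLE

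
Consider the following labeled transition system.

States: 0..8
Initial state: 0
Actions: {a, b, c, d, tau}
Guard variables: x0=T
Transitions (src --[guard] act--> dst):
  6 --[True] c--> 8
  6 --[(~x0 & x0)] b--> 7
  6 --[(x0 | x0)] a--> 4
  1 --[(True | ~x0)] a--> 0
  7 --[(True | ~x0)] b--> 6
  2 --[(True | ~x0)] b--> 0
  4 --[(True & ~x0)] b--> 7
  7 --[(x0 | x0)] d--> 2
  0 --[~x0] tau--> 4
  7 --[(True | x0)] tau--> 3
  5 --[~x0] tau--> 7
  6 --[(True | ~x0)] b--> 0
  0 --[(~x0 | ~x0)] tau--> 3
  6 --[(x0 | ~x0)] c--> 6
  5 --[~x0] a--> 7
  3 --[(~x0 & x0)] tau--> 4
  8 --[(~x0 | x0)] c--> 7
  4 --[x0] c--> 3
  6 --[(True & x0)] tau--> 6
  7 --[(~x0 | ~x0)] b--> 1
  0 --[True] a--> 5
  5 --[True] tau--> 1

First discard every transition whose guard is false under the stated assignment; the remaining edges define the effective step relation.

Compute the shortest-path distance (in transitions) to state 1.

Answer: 2

Working:
Layered search for 1:
  L0 = {0}
  L1 = {5}
  L2 = {1}
1 enters at depth 2; path a·tau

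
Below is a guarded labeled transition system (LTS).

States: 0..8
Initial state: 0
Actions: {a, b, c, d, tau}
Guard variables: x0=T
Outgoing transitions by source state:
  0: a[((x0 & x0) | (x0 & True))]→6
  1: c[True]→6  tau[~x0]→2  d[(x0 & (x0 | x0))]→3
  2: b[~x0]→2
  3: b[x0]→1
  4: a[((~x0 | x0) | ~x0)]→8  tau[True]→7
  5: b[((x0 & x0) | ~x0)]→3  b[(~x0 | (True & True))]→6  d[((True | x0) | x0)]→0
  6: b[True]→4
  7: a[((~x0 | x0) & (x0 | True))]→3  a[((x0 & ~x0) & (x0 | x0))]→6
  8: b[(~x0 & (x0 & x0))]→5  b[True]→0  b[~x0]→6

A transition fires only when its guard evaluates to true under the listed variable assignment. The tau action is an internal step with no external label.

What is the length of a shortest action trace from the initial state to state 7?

Breadth-first toward 7:
  Layer 0: {0}
  Layer 1: {6}
  Layer 2: {4}
  Layer 3: {7,8}
depth(7)=3, e.g. a·b·tau

Answer: 3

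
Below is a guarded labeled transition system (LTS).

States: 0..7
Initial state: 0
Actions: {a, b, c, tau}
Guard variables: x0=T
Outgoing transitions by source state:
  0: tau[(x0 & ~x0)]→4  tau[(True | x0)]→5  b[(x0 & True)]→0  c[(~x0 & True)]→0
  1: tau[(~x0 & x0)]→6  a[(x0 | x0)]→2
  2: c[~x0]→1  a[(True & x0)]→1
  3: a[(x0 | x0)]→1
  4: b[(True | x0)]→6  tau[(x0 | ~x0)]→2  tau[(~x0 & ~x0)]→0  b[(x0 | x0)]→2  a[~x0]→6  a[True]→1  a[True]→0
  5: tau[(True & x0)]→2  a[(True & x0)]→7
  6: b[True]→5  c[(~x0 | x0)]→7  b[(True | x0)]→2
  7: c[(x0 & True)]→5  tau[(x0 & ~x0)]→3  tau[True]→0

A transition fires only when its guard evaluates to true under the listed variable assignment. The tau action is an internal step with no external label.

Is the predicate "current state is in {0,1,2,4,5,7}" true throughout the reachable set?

Allowed set {0,1,2,4,5,7}
Reach set: {0,1,2,5,7}
  0: ✓
  1: ✓
  2: ✓
  5: ✓
  7: ✓

Answer: INVARIANT HOLDS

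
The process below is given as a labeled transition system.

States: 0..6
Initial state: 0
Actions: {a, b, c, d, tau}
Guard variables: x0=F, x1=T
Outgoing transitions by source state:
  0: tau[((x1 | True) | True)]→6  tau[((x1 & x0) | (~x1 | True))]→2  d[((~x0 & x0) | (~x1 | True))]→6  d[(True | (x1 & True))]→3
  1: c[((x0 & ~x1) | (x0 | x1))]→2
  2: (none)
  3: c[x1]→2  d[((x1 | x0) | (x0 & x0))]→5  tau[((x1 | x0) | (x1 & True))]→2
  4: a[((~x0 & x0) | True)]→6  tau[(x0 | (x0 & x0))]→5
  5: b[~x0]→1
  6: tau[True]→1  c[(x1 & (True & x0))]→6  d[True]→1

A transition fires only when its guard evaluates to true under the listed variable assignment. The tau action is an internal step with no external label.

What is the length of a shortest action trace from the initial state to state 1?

Breadth-first toward 1:
  depth 0: {0}
  depth 1: {2,3,6}
  depth 2: {1,5}
depth(1)=2, e.g. d·d

Answer: 2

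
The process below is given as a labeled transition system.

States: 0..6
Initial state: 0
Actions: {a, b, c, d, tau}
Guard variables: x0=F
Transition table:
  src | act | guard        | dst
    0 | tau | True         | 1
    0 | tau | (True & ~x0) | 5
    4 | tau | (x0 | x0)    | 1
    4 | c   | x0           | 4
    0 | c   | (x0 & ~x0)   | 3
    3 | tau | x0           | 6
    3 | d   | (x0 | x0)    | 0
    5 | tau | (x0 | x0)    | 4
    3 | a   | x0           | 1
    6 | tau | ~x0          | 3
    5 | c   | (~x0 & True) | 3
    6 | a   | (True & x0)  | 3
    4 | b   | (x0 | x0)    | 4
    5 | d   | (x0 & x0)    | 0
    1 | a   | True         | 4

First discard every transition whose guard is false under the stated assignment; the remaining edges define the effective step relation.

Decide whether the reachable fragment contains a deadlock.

Reachable = {0,1,3,4,5}
  0: tau→1  tau→5  [2 out]
  1: a→4  [1 out]
  3: ∅  [deadlock]
  4: ∅  [deadlock]
  5: c→3  [1 out]
witness 3: tau·c

Answer: DEADLOCK at state 3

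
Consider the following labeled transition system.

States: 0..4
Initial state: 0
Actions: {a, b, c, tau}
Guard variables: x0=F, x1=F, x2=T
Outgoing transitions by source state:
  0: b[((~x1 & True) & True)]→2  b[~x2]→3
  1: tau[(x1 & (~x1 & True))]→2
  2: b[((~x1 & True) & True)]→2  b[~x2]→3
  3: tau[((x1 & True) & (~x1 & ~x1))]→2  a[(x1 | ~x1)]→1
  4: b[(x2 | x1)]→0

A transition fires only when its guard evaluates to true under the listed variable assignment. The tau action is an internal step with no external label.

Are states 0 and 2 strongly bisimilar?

Bisimulation quotient by refinement:
  P[0] = {{0,1,2,3,4}}
  P[1] = {{0,2,4},{1},{3}}
Fixed point at round 2; 3 class(es).
class of 0: {0,2,4}; class of 2: {0,2,4}

Answer: BISIMILAR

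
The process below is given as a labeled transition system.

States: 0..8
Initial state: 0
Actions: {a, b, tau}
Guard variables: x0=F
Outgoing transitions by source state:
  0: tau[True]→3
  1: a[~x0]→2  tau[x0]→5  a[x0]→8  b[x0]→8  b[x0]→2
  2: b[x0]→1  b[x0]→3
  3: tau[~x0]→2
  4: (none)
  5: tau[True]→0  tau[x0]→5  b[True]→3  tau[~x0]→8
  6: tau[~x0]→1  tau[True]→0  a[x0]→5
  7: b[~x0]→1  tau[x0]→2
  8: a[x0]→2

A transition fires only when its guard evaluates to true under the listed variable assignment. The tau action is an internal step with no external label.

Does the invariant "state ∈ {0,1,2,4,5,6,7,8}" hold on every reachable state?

Allowed set {0,1,2,4,5,6,7,8}
R = {0,2,3}
  0: ✓
  2: ✓
  3: VIOLATES
witness against invariant: tau → 3

Answer: INVARIANT VIOLATED at state 3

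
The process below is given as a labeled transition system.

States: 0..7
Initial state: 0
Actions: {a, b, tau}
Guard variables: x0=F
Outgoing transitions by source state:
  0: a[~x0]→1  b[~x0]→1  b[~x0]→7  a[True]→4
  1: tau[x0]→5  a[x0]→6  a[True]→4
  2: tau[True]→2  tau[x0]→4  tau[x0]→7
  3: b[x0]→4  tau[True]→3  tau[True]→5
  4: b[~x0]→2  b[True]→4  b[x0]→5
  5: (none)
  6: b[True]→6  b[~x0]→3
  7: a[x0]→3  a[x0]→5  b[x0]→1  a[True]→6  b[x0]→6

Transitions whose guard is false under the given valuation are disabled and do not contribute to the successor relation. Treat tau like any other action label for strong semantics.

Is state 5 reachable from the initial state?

Guard filter leaves 13 enabled edge(s).
L0 = {0}
L1 = {1,4,7}  total {0,1,4,7}
L2 = {2,6}  total {0,1,2,4,6,7}
L3 = {3}  total {0,1,2,3,4,6,7}
L4 = {5}  total {0,1,2,3,4,5,6,7}
R = {0,1,2,3,4,5,6,7}
trace reaching 5: b·a·b·tau

Answer: REACHABLE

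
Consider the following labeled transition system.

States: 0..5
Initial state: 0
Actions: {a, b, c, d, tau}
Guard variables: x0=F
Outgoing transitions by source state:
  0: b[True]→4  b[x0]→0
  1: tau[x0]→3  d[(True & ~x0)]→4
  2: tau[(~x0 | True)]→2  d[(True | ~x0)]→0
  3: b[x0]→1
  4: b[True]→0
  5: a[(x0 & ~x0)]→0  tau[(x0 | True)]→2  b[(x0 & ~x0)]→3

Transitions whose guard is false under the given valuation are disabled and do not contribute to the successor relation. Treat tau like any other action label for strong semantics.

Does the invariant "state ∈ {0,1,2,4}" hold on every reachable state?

Answer: INVARIANT HOLDS

Analysis:
Inv-set: {0,1,2,4}
R = {0,4}
  0: ✓
  4: ✓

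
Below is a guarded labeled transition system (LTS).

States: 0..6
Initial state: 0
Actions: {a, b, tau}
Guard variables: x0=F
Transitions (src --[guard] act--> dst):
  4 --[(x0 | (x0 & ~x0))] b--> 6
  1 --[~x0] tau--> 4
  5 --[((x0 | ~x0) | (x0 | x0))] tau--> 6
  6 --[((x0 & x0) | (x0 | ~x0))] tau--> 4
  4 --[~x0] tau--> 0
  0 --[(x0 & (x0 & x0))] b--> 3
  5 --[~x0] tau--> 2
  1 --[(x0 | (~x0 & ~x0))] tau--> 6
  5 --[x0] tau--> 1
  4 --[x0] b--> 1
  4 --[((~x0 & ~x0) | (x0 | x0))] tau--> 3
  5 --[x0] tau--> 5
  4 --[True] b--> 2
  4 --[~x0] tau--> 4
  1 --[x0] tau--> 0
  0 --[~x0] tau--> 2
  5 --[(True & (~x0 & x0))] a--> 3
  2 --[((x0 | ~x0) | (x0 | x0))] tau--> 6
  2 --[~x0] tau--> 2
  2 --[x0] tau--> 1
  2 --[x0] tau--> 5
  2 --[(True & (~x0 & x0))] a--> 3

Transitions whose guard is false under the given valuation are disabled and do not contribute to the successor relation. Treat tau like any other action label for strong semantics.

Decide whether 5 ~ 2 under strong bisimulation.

Answer: BISIMILAR

Analysis:
Bisimulation quotient by refinement:
  π0 = {{0,1,2,3,4,5,6}}
  π1 = {{0,1,2,5,6},{3},{4}}
  π2 = {{0,2,5},{1},{3},{4},{6}}
  π3 = {{0},{1},{2,5},{3},{4},{6}}
stable after 4 split(s): 6 block(s)
5∈{2,5}, 2∈{2,5}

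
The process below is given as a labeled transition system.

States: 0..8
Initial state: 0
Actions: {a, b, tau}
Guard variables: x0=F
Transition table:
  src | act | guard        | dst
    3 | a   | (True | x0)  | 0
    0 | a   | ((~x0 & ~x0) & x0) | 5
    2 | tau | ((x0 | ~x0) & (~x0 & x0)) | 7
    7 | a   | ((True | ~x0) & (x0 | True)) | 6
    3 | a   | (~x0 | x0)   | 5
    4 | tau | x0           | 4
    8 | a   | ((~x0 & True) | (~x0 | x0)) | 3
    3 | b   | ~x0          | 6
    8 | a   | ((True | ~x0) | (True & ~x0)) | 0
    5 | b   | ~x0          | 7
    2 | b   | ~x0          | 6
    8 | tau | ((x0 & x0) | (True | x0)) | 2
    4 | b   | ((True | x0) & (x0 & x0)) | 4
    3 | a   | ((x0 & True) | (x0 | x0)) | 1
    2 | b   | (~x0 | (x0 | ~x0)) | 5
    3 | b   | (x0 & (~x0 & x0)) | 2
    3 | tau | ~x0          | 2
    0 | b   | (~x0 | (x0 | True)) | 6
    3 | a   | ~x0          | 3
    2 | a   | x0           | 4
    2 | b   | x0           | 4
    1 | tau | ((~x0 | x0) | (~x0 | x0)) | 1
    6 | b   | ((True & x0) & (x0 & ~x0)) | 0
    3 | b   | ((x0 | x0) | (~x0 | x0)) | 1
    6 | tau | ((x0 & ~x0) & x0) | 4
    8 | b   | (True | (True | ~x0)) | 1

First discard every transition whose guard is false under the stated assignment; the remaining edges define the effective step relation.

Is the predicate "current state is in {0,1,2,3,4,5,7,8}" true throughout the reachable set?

Answer: INVARIANT VIOLATED at state 6

Analysis:
Allowed set {0,1,2,3,4,5,7,8}
Reach set: {0,6}
  0: ✓
  6: VIOLATES
reach 6 via b — violates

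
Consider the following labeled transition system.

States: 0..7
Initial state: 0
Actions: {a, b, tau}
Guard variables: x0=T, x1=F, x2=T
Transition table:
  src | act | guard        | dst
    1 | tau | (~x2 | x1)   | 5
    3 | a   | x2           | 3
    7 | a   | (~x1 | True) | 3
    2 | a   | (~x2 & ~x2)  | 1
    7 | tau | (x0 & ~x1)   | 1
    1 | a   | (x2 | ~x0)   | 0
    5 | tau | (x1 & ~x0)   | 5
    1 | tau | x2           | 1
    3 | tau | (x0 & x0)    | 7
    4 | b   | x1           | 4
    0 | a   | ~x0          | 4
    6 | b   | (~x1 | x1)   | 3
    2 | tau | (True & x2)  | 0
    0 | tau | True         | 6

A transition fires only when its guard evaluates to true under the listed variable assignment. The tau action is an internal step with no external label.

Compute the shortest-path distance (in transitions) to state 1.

Answer: 4

Analysis:
Layered search for 1:
  Layer 0: {0}
  Layer 1: {6}
  Layer 2: {3}
  Layer 3: {7}
  Layer 4: {1}
depth(1)=4, e.g. tau·b·tau·tau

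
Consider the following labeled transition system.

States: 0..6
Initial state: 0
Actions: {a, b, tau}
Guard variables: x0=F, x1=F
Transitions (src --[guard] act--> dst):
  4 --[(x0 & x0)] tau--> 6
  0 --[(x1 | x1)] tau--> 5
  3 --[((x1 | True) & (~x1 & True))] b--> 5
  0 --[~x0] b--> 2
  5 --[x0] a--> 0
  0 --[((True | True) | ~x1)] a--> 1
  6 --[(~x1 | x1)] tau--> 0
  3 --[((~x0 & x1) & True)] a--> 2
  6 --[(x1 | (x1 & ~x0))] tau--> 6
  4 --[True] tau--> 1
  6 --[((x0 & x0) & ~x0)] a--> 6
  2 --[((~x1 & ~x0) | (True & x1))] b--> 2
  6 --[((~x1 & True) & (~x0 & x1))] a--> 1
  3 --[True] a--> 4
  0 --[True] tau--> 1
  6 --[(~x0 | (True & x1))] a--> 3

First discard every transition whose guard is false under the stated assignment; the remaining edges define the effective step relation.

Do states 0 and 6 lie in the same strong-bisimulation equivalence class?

Answer: NOT BISIMILAR

Working:
Bisimulation quotient by refinement:
  π0 = {{0,1,2,3,4,5,6}}
  π1 = {{0},{1,5},{2},{3},{4},{6}}
Fixed point at round 2; 6 class(es).
class of 0: {0}; class of 6: {6}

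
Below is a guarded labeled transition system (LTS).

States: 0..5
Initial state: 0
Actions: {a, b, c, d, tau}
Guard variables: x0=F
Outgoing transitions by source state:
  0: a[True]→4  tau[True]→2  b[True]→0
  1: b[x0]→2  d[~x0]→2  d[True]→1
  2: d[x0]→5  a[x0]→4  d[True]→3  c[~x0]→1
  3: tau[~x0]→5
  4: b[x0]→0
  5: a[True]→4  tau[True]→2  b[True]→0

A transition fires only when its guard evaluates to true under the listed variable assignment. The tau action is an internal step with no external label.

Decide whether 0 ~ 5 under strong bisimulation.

Answer: BISIMILAR

Working:
Bisimulation quotient by refinement:
  π0 = {{0,1,2,3,4,5}}
  π1 = {{0,5},{1},{2},{3},{4}}
Fixed point at round 2; 5 class(es).
[0]={0,5}  [5]={0,5}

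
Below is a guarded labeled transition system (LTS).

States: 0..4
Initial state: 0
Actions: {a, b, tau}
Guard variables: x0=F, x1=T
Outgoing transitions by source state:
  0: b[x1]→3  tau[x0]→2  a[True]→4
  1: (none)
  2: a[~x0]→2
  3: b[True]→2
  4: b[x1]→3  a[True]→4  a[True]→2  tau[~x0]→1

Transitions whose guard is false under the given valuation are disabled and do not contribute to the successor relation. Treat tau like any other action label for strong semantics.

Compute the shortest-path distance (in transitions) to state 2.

Answer: 2

Trace:
Breadth-first toward 2:
  Layer 0: {0}
  Layer 1: {3,4}
  Layer 2: {1,2}
depth(2)=2, e.g. a·a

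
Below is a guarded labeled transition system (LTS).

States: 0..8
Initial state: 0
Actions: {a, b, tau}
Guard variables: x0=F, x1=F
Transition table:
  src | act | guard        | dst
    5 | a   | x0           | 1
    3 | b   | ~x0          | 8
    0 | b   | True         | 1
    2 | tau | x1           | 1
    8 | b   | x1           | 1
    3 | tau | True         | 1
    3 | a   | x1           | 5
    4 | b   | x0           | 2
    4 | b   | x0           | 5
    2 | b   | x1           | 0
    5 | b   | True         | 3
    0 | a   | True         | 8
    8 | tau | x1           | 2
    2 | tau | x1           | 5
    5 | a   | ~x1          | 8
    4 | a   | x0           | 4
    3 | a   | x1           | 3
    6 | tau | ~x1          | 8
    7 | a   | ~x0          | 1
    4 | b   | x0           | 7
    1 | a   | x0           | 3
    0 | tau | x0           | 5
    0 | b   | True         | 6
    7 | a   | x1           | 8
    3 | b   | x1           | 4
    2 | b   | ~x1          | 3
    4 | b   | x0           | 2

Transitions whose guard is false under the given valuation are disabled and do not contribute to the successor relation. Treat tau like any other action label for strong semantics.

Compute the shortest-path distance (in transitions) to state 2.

Breadth-first toward 2:
  Layer 0: {0}
  Layer 1: {1,6,8}
2 never appears.

Answer: UNREACHABLE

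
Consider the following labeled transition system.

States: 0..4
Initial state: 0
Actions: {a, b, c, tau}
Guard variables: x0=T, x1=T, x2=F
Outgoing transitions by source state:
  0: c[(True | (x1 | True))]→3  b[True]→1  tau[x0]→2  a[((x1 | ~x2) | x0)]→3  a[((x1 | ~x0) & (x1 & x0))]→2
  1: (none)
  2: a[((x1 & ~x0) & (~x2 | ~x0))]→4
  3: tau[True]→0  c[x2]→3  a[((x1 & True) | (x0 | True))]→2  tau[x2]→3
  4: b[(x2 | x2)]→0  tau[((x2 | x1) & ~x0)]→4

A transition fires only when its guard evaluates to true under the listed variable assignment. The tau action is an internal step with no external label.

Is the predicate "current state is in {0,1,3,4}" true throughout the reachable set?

Allowed set {0,1,3,4}
Reach set: {0,1,2,3}
  0: ok
  1: ok
  2: outside
  3: ok
reach 2 via tau — violates

Answer: INVARIANT VIOLATED at state 2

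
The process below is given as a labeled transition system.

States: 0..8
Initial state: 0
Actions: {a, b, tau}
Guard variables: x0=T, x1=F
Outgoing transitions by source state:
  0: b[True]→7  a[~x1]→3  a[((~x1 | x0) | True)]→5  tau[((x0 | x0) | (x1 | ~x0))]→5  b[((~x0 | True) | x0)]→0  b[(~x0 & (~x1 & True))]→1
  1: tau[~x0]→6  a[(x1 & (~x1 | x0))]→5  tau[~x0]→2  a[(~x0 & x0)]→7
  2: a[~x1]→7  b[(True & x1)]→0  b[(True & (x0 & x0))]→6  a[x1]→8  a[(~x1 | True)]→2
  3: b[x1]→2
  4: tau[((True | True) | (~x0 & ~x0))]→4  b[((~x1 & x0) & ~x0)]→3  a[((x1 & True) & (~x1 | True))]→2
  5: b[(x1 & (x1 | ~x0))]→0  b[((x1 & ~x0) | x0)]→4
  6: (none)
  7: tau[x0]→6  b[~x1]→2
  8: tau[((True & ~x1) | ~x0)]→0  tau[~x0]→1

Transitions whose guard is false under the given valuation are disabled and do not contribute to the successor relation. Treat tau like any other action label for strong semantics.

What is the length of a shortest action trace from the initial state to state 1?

Answer: UNREACHABLE

Analysis:
Breadth-first toward 1:
  L0 = {0}
  L1 = {3,5,7}
  L2 = {2,4,6}
1 never appears.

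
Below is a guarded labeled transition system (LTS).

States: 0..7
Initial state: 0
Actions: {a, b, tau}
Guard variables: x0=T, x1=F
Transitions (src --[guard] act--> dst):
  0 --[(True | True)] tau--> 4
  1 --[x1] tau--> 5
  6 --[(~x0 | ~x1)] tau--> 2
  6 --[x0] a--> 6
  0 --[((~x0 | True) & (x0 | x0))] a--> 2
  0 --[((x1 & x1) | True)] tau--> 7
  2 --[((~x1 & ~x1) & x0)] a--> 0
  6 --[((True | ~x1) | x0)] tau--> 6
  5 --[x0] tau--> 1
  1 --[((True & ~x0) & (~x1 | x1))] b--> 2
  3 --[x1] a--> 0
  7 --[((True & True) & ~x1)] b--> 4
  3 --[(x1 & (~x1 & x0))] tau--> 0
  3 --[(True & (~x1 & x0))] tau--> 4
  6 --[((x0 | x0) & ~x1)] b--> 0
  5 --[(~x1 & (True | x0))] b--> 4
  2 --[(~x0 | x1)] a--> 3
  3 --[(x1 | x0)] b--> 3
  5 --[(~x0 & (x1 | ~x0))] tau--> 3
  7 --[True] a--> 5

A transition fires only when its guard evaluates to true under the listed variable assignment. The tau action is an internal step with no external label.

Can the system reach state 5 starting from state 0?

Answer: REACHABLE

Working:
14 transition(s) survive guard evaluation.
L0 = {0}
L1 = {2,4,7}  now seen {0,2,4,7}
L2 = {5}  now seen {0,2,4,5,7}
L3 = {1}  now seen {0,1,2,4,5,7}
Reachable = {0,1,2,4,5,7}
Path to 5: tau·a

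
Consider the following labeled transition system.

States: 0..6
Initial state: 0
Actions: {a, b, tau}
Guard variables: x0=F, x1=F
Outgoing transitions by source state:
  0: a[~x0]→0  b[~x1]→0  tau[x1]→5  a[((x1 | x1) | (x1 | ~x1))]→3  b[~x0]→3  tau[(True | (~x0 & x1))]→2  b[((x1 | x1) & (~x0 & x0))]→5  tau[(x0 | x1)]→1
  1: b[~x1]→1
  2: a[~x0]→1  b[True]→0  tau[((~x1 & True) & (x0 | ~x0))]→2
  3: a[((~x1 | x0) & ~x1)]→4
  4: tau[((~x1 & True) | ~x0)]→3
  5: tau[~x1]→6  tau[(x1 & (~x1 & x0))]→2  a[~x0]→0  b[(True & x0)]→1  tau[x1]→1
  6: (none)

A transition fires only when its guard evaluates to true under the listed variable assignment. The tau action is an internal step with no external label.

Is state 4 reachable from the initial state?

Guard filter leaves 13 enabled edge(s).
depth 0: {0}
depth 1: {2,3}  now seen {0,2,3}
depth 2: {1,4}  now seen {0,1,2,3,4}
Reachable = {0,1,2,3,4}
Path to 4: a·a

Answer: REACHABLE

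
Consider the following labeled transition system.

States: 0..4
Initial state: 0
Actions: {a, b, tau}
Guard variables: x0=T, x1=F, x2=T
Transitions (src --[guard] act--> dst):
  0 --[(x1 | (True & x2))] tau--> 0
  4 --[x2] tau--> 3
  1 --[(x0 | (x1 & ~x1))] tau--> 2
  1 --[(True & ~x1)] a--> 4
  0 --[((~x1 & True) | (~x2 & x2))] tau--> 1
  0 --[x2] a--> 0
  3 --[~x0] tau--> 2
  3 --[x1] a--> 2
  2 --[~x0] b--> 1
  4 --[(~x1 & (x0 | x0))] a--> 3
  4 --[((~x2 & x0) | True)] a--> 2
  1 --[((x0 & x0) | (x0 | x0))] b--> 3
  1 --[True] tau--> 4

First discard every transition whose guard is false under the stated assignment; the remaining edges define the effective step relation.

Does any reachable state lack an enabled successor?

Answer: DEADLOCK at state 2

Analysis:
R = {0,1,2,3,4}
  0: a→0  tau→0  tau→1  [deg 3]
  1: a→4  b→3  tau→2  tau→4  [deg 4]
  2: ∅  [no exit]
  3: ∅  [no exit]
  4: a→2  a→3  tau→3  [deg 3]
trace reaching 2: tau·tau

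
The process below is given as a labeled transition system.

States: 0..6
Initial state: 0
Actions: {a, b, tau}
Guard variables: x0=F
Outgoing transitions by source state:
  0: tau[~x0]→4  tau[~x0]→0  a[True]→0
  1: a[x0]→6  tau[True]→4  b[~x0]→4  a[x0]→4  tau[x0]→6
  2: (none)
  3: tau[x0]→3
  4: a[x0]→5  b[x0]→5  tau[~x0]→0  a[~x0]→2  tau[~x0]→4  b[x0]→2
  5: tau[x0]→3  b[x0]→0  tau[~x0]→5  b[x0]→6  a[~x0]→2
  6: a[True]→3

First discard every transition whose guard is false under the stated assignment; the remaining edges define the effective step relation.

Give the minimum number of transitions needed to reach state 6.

Breadth-first toward 6:
  depth 0: {0}
  depth 1: {4}
  depth 2: {2}
6 never appears.

Answer: UNREACHABLE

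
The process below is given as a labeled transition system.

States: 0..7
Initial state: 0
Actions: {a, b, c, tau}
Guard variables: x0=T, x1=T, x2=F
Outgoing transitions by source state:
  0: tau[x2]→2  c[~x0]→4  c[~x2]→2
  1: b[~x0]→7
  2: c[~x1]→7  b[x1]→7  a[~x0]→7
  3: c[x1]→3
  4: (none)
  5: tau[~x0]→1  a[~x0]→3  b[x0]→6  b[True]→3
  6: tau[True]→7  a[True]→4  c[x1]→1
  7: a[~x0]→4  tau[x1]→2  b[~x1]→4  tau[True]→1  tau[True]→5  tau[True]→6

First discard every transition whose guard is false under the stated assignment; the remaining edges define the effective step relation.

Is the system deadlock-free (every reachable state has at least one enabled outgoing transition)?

Reachable = {0,1,2,3,4,5,6,7}
  0: c→2  [1 exit(s)]
  1: ∅  [no exit]
  2: b→7  [1 exit(s)]
  3: c→3  [1 exit(s)]
  4: ∅  [no exit]
  5: b→3  b→6  [2 exit(s)]
  6: a→4  c→1  tau→7  [3 exit(s)]
  7: tau→1  tau→2  tau→5  tau→6  [4 exit(s)]
witness 1: c·b·tau

Answer: DEADLOCK at state 1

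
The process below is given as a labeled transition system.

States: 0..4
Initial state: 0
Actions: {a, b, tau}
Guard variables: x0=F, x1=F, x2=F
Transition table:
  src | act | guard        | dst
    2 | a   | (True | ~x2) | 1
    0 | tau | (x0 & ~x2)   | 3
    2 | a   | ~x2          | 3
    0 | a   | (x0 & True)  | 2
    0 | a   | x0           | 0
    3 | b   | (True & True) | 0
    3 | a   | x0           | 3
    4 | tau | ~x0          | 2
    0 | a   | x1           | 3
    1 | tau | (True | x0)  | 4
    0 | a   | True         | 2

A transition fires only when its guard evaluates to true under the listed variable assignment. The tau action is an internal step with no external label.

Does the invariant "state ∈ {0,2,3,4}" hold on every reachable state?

Inv-set: {0,2,3,4}
Reachable = {0,1,2,3,4}
  0: ✓
  1: VIOLATES
  2: ✓
  3: ✓
  4: ✓
reach 1 via a·a — violates

Answer: INVARIANT VIOLATED at state 1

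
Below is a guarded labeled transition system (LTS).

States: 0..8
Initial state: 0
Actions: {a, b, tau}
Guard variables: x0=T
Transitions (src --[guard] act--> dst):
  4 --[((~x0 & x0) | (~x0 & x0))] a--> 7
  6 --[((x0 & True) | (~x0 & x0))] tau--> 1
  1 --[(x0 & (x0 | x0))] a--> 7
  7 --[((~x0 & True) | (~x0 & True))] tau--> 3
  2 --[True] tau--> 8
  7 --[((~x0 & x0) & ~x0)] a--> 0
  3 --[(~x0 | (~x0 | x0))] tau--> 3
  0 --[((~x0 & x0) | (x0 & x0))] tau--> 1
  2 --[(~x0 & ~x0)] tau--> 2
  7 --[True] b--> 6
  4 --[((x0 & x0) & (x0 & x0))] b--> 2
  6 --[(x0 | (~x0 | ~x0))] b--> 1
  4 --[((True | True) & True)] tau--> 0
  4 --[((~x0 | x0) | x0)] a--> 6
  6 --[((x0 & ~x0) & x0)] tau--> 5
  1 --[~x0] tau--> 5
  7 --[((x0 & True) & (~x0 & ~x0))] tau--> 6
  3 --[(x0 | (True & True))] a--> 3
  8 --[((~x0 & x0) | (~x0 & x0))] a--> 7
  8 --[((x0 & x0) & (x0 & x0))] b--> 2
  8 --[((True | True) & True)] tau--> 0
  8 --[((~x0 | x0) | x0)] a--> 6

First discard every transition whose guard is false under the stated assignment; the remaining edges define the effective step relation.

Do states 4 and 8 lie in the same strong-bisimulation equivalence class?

Bisimulation quotient by refinement:
  π0 = {{0,1,2,3,4,5,6,7,8}}
  π1 = {{0,2},{1},{3},{4,8},{5},{6},{7}}
  π2 = {{0},{1},{2},{3},{4,8},{5},{6},{7}}
Fixed point at round 3; 8 class(es).
[4]={4,8}  [8]={4,8}

Answer: BISIMILAR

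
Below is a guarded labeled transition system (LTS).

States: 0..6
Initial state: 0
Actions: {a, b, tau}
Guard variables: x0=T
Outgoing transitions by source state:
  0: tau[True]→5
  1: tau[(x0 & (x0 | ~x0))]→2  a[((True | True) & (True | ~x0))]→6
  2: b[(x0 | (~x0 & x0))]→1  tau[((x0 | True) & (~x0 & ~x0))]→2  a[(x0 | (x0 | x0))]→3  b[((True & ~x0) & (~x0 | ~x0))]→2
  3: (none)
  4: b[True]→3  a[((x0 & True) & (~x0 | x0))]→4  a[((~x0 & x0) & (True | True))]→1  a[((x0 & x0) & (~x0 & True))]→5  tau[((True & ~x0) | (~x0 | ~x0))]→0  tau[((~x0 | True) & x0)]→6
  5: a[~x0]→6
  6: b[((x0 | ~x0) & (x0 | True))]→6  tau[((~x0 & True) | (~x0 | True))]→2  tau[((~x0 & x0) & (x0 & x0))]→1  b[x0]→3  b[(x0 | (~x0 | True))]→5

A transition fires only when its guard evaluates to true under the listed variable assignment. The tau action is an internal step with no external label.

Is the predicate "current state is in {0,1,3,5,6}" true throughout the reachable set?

Allowed set {0,1,3,5,6}
Reachable = {0,5}
  0: safe
  5: safe

Answer: INVARIANT HOLDS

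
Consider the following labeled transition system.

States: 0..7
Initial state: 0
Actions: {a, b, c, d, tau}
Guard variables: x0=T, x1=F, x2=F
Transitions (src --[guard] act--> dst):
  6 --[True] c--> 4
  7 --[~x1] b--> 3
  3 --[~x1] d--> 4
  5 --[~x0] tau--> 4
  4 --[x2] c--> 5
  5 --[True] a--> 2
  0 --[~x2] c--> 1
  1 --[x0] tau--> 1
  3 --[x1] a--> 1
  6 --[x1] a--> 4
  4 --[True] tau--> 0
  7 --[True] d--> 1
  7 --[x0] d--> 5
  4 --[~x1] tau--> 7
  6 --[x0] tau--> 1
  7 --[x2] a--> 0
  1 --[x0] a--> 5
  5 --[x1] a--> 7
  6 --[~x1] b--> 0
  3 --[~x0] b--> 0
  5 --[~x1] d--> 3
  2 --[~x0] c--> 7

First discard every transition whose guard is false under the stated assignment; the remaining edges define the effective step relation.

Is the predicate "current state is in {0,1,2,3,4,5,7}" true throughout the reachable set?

Inv-set: {0,1,2,3,4,5,7}
Reach set: {0,1,2,3,4,5,7}
  0: safe
  1: safe
  2: safe
  3: safe
  4: safe
  5: safe
  7: safe

Answer: INVARIANT HOLDS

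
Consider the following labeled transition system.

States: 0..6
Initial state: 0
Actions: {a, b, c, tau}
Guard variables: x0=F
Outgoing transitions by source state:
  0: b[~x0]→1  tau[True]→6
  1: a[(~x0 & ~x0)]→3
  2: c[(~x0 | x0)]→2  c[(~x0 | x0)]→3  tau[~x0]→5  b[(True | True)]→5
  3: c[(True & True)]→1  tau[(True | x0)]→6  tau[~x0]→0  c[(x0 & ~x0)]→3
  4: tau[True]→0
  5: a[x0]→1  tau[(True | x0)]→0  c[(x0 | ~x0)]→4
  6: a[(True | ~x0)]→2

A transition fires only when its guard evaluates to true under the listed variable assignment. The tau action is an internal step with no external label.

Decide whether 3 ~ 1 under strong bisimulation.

Bisimulation quotient by refinement:
  π0 = {{0,1,2,3,4,5,6}}
  π1 = {{0},{1,6},{2},{3,5},{4}}
  π2 = {{0},{1},{2},{3},{4},{5},{6}}
7 equivalence class(es) (converged in 3)
3∈{3}, 1∈{1}

Answer: NOT BISIMILAR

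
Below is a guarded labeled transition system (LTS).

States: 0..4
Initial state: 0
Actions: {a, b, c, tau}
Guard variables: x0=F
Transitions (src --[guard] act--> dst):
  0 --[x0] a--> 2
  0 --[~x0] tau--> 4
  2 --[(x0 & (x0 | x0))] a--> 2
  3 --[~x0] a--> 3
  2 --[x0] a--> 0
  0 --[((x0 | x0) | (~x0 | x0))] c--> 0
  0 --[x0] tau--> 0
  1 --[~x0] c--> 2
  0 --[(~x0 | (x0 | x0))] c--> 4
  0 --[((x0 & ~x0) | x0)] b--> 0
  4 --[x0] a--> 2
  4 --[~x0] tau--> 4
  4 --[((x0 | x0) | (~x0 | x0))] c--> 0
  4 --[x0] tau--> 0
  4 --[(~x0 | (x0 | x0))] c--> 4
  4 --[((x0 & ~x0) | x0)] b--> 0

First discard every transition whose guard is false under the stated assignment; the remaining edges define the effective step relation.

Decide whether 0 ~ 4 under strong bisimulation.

Answer: BISIMILAR

Working:
Refine partition for ~:
  P[0] = {{0,1,2,3,4}}
  P[1] = {{0,4},{1},{2},{3}}
4 equivalence class(es) (converged in 2)
0∈{0,4}, 4∈{0,4}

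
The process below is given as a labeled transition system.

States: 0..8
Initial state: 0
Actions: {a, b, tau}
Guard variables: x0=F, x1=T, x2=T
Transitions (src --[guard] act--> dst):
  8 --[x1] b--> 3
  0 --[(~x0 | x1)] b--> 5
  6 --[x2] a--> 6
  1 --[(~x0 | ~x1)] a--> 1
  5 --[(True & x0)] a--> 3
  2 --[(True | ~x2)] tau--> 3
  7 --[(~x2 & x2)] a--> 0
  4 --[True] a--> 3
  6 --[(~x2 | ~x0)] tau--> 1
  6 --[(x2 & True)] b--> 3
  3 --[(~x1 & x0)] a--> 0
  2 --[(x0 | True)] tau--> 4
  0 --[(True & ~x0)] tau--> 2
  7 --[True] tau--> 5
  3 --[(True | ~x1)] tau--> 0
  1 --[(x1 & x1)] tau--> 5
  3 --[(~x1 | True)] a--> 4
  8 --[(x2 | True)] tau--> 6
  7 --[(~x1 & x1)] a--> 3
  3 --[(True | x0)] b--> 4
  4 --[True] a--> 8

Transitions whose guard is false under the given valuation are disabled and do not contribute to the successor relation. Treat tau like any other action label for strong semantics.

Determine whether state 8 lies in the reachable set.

17 transition(s) survive guard evaluation.
Layer 0: {0}
Layer 1: {2,5}  total {0,2,5}
Layer 2: {3,4}  total {0,2,3,4,5}
Layer 3: {8}  total {0,2,3,4,5,8}
Layer 4: {6}  total {0,2,3,4,5,6,8}
Layer 5: {1}  total {0,1,2,3,4,5,6,8}
R = {0,1,2,3,4,5,6,8}
witness 8: tau·tau·a

Answer: REACHABLE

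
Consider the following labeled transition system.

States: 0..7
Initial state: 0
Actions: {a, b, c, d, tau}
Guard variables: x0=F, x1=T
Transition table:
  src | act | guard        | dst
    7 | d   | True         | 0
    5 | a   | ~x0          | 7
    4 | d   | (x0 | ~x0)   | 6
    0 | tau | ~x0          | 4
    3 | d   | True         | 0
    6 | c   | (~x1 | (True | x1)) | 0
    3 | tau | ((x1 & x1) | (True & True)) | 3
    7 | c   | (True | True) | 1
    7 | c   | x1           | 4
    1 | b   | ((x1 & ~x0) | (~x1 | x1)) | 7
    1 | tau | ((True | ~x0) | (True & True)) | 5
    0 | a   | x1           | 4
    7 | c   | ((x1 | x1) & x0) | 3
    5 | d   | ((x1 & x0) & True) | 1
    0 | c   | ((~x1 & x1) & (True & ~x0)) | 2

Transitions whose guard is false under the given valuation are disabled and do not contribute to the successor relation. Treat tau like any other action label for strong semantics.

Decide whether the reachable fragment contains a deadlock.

Answer: DEADLOCK-FREE

Analysis:
R = {0,4,6}
  0: a→4  tau→4  [2 exit(s)]
  4: d→6  [1 exit(s)]
  6: c→0  [1 exit(s)]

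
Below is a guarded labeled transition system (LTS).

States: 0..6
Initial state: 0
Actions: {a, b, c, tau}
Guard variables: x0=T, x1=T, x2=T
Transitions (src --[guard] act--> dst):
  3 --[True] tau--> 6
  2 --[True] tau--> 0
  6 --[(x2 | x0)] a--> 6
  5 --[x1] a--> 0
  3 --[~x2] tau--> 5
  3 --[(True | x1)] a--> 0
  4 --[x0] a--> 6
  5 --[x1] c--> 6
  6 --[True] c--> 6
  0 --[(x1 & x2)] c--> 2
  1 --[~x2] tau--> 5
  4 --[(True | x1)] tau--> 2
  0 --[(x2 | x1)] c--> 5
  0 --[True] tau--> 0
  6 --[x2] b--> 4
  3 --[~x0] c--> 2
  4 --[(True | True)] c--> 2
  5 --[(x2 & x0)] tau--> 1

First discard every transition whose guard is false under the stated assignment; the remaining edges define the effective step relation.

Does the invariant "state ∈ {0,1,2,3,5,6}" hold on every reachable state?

Answer: INVARIANT VIOLATED at state 4

Analysis:
Inv-set: {0,1,2,3,5,6}
Reachable = {0,1,2,4,5,6}
  0: safe
  1: safe
  2: safe
  4: VIOLATES
  5: safe
  6: safe
reach 4 via c·c·b — violates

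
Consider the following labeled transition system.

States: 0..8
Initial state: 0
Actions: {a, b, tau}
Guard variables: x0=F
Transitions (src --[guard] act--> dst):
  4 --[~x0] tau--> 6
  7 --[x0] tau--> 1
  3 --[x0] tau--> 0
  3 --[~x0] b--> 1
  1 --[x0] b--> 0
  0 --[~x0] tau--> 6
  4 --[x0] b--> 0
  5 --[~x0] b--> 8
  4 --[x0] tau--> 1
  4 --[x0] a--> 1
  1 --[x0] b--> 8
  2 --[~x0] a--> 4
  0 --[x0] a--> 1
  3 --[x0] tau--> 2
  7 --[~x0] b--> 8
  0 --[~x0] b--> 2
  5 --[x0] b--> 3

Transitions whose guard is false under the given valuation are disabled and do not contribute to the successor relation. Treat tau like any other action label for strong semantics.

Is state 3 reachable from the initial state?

Answer: UNREACHABLE

Trace:
Guard filter leaves 7 enabled edge(s).
Layer 0: {0}
Layer 1: {2,6}  cumulative {0,2,6}
Layer 2: {4}  cumulative {0,2,4,6}
R = {0,2,4,6}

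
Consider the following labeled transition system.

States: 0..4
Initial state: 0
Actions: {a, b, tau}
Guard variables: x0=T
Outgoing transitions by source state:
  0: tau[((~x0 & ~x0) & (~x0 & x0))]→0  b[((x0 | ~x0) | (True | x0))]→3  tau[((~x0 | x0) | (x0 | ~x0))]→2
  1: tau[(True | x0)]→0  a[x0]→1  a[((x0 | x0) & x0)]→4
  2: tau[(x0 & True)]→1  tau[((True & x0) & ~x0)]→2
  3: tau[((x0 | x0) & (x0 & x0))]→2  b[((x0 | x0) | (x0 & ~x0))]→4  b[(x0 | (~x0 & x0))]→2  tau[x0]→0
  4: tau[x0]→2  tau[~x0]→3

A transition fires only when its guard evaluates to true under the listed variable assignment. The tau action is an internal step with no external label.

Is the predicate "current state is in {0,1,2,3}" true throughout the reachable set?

Answer: INVARIANT VIOLATED at state 4

Working:
Allowed set {0,1,2,3}
Reach set: {0,1,2,3,4}
  0: safe
  1: safe
  2: safe
  3: safe
  4: outside
reach 4 via b·b — violates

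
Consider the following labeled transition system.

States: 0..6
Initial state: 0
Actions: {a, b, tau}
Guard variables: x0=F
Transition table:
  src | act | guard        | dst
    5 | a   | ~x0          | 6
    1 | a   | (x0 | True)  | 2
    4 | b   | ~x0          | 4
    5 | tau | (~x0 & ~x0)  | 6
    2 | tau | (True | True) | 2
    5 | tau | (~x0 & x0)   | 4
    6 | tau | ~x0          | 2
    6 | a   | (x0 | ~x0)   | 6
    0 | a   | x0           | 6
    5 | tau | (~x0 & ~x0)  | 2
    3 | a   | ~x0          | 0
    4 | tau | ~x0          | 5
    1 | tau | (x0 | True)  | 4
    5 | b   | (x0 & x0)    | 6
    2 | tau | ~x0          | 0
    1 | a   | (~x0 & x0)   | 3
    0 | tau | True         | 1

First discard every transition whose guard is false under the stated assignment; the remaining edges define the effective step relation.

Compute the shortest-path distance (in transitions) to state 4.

Breadth-first toward 4:
  L0 = {0}
  L1 = {1}
  L2 = {2,4}
first hit 4 at d=2 via tau·tau

Answer: 2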